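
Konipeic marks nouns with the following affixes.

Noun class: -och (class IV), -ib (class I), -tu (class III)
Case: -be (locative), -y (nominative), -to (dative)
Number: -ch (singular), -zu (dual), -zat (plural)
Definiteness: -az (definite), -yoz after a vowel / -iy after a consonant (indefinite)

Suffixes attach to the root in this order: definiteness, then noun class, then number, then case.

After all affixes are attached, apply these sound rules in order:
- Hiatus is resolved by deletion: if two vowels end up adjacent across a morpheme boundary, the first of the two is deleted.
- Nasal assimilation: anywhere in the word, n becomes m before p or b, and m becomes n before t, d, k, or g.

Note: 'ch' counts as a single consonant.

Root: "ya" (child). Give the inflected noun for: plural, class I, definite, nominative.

Attach definiteness definite -az → yaaz.
Attach noun class class I -ib → yaazib.
Attach number plural -zat → yaazibzat.
Attach case nominative -y → yaazibzaty.
Apply vowel deletion: yaazibzaty → yazibzaty.
Nasal assimilation: no change.

yazibzaty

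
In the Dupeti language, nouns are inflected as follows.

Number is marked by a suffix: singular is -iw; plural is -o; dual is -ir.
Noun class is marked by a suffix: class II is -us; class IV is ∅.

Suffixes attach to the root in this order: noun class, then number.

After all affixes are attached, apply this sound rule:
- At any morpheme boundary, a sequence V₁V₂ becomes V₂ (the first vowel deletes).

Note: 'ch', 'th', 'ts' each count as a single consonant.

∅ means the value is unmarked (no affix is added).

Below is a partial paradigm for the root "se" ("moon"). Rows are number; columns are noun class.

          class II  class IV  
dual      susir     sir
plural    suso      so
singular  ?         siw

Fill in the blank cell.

Attach noun class class II -us → seus.
Attach number singular -iw → seusiw.
Apply vowel deletion: seusiw → susiw.

susiw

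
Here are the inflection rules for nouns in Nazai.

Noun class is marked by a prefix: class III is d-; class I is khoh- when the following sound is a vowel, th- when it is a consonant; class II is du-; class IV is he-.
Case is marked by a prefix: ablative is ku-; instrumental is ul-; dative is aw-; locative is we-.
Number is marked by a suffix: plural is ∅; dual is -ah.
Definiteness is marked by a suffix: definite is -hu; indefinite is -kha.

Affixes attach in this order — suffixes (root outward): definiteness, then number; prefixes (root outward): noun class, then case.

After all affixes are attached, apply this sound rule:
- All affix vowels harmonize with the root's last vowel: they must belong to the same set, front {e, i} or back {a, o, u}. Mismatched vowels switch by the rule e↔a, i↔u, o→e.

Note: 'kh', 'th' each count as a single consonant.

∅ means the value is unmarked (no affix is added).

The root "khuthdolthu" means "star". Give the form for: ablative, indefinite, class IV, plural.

Attach noun class class IV he- → hekhuthdolthu.
Attach definiteness indefinite -kha → hekhuthdolthukha.
number = plural: zero marking, form stays hekhuthdolthukha.
Attach case ablative ku- → kuhekhuthdolthukha.
Apply vowel harmony: kuhekhuthdolthukha → kuhakhuthdolthukha.

kuhakhuthdolthukha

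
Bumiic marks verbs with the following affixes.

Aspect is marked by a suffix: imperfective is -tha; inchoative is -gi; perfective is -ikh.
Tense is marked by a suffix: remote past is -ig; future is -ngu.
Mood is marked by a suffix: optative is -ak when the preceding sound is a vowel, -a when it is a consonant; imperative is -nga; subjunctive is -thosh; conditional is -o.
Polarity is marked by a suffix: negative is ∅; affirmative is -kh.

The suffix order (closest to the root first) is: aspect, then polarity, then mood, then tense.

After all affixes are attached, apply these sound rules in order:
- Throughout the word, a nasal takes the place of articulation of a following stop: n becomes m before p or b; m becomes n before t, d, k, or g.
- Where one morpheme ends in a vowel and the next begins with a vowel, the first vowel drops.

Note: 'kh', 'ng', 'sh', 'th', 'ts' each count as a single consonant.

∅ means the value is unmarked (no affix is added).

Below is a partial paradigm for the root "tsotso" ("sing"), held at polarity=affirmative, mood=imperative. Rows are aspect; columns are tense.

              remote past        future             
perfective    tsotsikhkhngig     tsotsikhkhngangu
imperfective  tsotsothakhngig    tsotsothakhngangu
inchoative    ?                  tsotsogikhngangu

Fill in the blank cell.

tsotsogikhngig

Attach aspect inchoative -gi → tsotsogi.
Attach polarity affirmative -kh → tsotsogikh.
Attach mood imperative -nga → tsotsogikhnga.
Attach tense remote past -ig → tsotsogikhngaig.
Nasal assimilation: no change.
Apply vowel deletion: tsotsogikhngaig → tsotsogikhngig.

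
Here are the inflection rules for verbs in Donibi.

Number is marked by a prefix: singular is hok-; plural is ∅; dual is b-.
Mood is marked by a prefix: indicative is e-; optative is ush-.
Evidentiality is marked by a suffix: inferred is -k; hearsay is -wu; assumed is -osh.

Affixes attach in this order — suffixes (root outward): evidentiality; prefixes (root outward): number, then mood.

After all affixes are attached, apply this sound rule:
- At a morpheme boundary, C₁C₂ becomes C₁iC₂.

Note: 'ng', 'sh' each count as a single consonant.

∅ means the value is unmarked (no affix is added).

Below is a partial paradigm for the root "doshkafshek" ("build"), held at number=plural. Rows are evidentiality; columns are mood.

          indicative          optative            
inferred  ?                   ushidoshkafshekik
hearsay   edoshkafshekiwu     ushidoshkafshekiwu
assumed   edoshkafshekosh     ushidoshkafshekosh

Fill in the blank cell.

edoshkafshekik

number = plural: zero marking, form stays doshkafshek.
Attach evidentiality inferred -k → doshkafshekk.
Attach mood indicative e- → edoshkafshekk.
Apply epenthesis: edoshkafshekk → edoshkafshekik.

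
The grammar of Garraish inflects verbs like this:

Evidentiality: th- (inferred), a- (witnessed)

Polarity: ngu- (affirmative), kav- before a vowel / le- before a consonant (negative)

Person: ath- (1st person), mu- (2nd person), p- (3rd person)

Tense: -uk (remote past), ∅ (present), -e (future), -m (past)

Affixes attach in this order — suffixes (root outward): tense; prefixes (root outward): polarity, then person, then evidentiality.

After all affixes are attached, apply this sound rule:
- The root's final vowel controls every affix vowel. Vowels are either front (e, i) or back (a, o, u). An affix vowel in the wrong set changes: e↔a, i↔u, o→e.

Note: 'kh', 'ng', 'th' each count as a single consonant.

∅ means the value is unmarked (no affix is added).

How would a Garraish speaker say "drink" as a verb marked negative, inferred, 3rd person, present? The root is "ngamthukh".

thplangamthukh

Attach polarity negative le- (before consonant 'ng') → lengamthukh.
tense = present: zero marking, form stays lengamthukh.
Attach person 3rd person p- → plengamthukh.
Attach evidentiality inferred th- → thplengamthukh.
Apply vowel harmony: thplengamthukh → thplangamthukh.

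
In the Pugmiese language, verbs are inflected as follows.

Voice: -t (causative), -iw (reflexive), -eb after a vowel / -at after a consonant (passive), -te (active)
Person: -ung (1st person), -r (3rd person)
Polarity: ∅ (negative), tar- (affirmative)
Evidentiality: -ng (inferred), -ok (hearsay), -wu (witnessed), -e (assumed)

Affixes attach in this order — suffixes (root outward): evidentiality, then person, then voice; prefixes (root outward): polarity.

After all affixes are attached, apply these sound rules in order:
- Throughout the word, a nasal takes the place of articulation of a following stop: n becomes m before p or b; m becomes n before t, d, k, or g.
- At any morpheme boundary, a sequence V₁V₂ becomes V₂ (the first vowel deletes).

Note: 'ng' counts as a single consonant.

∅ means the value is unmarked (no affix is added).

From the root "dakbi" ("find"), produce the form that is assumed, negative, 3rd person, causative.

Attach evidentiality assumed -e → dakbie.
Attach person 3rd person -r → dakbier.
Attach voice causative -t → dakbiert.
polarity = negative: zero marking, form stays dakbiert.
Nasal assimilation: no change.
Apply vowel deletion: dakbiert → dakbert.

dakbert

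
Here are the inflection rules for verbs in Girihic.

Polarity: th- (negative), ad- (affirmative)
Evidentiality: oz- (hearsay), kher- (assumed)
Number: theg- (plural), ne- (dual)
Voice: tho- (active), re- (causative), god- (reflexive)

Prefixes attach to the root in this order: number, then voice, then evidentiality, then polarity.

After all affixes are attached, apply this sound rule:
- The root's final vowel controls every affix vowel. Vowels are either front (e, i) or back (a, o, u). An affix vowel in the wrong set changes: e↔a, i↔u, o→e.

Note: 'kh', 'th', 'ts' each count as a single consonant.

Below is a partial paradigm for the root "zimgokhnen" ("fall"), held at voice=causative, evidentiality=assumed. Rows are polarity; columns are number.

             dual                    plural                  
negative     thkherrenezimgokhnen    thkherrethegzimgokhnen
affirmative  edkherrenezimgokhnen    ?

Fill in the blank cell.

Attach number plural theg- → thegzimgokhnen.
Attach voice causative re- → rethegzimgokhnen.
Attach evidentiality assumed kher- → kherrethegzimgokhnen.
Attach polarity affirmative ad- → adkherrethegzimgokhnen.
Apply vowel harmony: adkherrethegzimgokhnen → edkherrethegzimgokhnen.

edkherrethegzimgokhnen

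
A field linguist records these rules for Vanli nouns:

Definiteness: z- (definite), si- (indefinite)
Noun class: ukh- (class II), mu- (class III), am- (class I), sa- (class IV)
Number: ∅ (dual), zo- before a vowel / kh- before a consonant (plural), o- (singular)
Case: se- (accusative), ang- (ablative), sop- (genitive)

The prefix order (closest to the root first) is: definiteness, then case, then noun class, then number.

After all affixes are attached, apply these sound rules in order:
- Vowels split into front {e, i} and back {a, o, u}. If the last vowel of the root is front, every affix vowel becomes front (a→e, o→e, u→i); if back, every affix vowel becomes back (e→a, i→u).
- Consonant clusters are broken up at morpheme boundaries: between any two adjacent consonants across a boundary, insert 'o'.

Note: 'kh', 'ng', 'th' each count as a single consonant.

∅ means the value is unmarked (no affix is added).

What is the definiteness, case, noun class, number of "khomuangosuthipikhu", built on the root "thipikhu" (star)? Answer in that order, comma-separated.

indefinite, ablative, class III, plural

Segment: kh-mu-ang-si-thipikhu.
definiteness: si- → indefinite.
case: ang- → ablative.
noun class: mu- → class III.
number: zo/kh- → plural.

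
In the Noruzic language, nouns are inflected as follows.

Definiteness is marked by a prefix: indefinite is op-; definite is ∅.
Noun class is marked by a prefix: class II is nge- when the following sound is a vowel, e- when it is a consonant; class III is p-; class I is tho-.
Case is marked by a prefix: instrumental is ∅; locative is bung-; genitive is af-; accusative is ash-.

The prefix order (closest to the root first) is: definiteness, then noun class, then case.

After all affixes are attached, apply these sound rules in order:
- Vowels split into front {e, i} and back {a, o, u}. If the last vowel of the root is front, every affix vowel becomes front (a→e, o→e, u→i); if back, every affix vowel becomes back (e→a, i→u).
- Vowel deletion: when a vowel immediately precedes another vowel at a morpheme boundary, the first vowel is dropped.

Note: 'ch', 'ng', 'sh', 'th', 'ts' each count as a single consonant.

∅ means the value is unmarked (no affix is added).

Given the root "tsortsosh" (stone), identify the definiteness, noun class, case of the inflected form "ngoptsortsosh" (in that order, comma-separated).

indefinite, class II, instrumental

Segment: nge-op-tsortsosh.
definiteness: op- → indefinite.
noun class: nge/e- → class II.
case: ∅ → instrumental.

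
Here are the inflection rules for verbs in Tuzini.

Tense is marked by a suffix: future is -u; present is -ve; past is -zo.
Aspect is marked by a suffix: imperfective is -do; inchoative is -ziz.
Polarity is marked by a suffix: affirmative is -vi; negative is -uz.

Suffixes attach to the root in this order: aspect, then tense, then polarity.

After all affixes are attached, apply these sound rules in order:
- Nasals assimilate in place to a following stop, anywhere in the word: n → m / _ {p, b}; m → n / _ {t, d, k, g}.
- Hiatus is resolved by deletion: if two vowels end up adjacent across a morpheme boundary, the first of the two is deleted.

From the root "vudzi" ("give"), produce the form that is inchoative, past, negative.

vudzizizzuz

Attach aspect inchoative -ziz → vudziziz.
Attach tense past -zo → vudzizizzo.
Attach polarity negative -uz → vudzizizzouz.
Nasal assimilation: no change.
Apply vowel deletion: vudzizizzouz → vudzizizzuz.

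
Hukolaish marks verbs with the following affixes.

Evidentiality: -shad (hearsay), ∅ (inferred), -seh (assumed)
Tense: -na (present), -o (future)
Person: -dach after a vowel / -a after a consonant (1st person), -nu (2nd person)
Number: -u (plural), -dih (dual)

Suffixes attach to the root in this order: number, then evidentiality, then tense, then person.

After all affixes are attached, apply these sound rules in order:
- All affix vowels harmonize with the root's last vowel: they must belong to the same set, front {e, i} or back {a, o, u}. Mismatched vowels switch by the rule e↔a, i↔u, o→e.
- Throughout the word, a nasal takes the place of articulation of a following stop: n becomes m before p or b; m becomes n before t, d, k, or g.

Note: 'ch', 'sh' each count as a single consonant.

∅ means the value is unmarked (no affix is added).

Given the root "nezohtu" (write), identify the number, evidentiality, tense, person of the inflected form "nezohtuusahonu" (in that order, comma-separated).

Segment: nezohtu-u-seh-o-nu.
number: -u → plural.
evidentiality: -seh → assumed.
tense: -o → future.
person: -nu → 2nd person.

plural, assumed, future, 2nd person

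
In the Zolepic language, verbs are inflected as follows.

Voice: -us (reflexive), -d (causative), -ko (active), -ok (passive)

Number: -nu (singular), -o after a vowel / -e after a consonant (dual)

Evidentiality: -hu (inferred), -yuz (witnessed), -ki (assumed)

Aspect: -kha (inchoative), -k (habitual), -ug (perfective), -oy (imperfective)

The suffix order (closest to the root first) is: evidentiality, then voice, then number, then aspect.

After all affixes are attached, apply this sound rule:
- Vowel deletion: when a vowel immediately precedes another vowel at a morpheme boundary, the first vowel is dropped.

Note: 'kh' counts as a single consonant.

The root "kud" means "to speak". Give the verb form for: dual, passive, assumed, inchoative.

kudkokekha

Attach evidentiality assumed -ki → kudki.
Attach voice passive -ok → kudkiok.
Attach number dual -e (after consonant 'k') → kudkioke.
Attach aspect inchoative -kha → kudkiokekha.
Apply vowel deletion: kudkiokekha → kudkokekha.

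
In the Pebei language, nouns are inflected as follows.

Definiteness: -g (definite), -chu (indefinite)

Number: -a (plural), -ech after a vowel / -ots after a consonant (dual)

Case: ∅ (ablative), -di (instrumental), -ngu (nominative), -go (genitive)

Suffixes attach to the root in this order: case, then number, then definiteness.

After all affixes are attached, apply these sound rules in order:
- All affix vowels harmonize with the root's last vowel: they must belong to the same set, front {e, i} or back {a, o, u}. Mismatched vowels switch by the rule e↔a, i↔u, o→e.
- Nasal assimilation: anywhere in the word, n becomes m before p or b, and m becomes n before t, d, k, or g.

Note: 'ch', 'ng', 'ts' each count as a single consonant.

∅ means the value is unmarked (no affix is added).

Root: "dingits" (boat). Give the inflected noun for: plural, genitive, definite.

Attach case genitive -go → dingitsgo.
Attach number plural -a → dingitsgoa.
Attach definiteness definite -g → dingitsgoag.
Apply vowel harmony: dingitsgoag → dingitsgeeg.
Nasal assimilation: no change.

dingitsgeeg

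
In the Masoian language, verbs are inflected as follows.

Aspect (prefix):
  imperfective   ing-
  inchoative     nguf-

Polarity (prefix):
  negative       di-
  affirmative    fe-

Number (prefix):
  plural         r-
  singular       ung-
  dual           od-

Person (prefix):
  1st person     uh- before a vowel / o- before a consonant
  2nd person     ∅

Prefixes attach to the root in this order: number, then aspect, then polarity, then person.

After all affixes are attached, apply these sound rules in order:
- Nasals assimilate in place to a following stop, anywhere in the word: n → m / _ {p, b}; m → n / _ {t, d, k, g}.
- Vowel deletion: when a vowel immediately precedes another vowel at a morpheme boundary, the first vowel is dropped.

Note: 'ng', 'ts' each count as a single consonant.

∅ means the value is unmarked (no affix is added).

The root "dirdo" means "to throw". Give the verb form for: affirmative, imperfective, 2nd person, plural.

fingrdirdo

Attach number plural r- → rdirdo.
Attach aspect imperfective ing- → ingrdirdo.
Attach polarity affirmative fe- → feingrdirdo.
person = 2nd person: zero marking, form stays feingrdirdo.
Nasal assimilation: no change.
Apply vowel deletion: feingrdirdo → fingrdirdo.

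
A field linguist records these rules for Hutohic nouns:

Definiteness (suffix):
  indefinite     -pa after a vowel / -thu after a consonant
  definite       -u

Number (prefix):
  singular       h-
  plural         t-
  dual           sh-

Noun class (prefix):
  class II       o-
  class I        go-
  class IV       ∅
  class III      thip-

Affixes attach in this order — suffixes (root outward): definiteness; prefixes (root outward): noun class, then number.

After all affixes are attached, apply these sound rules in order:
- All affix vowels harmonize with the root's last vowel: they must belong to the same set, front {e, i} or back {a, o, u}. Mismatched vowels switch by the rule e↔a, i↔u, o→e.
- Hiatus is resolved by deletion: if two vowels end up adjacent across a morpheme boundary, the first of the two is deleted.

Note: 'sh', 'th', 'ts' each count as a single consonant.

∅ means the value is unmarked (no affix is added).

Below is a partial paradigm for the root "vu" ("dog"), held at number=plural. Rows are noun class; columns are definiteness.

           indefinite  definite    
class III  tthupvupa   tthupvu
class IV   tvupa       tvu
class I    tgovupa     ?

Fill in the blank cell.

tgovu

Attach definiteness definite -u → vuu.
Attach noun class class I go- → govuu.
Attach number plural t- → tgovuu.
Vowel harmony: no change.
Apply vowel deletion: tgovuu → tgovu.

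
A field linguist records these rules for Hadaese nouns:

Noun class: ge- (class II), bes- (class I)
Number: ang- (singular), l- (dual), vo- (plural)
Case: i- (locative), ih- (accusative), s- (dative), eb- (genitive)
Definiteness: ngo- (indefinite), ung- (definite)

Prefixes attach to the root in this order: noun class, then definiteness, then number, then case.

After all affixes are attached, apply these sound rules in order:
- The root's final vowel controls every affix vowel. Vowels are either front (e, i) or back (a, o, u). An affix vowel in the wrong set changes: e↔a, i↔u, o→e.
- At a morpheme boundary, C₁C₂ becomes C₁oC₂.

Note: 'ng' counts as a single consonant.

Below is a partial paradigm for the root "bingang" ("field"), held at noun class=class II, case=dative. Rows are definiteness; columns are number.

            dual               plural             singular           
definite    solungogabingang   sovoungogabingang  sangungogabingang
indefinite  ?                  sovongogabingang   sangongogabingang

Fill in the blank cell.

Attach noun class class II ge- → gebingang.
Attach definiteness indefinite ngo- → ngogebingang.
Attach number dual l- → lngogebingang.
Attach case dative s- → slngogebingang.
Apply vowel harmony: slngogebingang → slngogabingang.
Apply epenthesis: slngogabingang → solongogabingang.

solongogabingang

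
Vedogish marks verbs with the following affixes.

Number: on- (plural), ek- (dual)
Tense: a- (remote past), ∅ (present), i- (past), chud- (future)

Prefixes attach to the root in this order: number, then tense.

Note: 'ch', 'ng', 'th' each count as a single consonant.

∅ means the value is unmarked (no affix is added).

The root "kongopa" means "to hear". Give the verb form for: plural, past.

Attach number plural on- → onkongopa.
Attach tense past i- → ionkongopa.

ionkongopa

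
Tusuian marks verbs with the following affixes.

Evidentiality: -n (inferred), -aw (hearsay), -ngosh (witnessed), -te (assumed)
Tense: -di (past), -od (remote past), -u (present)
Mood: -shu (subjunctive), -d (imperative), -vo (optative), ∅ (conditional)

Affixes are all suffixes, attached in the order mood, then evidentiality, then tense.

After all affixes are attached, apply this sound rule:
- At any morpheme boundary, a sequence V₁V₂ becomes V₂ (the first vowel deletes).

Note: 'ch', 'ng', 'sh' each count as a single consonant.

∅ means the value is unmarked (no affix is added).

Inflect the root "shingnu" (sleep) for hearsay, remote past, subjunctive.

Attach mood subjunctive -shu → shingnushu.
Attach evidentiality hearsay -aw → shingnushuaw.
Attach tense remote past -od → shingnushuawod.
Apply vowel deletion: shingnushuawod → shingnushawod.

shingnushawod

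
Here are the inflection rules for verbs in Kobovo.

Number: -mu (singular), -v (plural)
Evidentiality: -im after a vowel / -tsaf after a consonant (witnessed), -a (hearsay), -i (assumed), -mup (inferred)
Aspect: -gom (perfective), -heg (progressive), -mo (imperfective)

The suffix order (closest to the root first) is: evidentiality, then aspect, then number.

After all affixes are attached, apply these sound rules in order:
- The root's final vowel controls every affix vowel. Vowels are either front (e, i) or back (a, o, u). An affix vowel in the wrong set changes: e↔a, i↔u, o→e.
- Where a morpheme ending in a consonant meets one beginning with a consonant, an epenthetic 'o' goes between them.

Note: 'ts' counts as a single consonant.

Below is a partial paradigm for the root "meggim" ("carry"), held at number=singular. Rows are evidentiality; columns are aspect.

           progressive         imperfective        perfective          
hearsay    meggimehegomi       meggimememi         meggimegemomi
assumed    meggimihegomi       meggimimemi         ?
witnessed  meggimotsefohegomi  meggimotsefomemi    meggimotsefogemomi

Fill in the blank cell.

meggimigemomi

Attach evidentiality assumed -i → meggimi.
Attach aspect perfective -gom → meggimigom.
Attach number singular -mu → meggimigommu.
Apply vowel harmony: meggimigommu → meggimigemmi.
Apply epenthesis: meggimigemmi → meggimigemomi.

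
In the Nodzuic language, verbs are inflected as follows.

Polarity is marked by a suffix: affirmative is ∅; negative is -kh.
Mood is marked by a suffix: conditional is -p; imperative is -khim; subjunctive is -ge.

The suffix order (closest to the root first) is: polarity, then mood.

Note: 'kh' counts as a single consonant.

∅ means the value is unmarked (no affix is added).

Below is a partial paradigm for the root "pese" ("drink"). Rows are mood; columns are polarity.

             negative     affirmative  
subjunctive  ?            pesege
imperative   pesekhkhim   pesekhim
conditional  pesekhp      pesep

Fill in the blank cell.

Attach polarity negative -kh → pesekh.
Attach mood subjunctive -ge → pesekhge.

pesekhge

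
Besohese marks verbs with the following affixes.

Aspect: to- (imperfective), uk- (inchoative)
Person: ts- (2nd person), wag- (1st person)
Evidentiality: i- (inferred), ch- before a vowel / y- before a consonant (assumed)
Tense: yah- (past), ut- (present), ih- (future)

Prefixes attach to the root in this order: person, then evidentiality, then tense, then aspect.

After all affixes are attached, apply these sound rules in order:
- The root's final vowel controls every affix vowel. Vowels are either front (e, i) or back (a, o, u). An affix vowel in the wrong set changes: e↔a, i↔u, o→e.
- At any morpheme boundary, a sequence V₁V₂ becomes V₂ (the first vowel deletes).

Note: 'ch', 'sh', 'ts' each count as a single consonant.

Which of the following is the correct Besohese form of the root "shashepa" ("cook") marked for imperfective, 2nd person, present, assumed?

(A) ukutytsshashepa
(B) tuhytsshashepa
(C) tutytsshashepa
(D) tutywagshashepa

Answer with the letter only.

Attach person 2nd person ts- → tsshashepa.
Attach evidentiality assumed y- (before consonant 'ts') → ytsshashepa.
Attach tense present ut- → utytsshashepa.
Attach aspect imperfective to- → toutytsshashepa.
Vowel harmony: no change.
Apply vowel deletion: toutytsshashepa → tutytsshashepa.
So the correct form is tutytsshashepa, option (C).
(D) tutywagshashepa is wrong: it uses 1st person instead of 2nd person for person.
(B) tuhytsshashepa is wrong: it uses future instead of present for tense.
(A) ukutytsshashepa is wrong: it uses inchoative instead of imperfective for aspect.

C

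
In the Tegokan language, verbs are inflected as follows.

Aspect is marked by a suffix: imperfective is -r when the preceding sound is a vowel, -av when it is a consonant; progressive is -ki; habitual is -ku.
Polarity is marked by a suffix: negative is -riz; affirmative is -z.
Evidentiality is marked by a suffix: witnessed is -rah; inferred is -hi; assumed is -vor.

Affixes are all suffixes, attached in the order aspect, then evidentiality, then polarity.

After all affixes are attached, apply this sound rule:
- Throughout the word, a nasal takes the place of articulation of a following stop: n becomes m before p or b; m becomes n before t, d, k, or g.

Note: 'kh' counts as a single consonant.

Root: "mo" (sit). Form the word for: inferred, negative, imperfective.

morhiriz

Attach aspect imperfective -r (after vowel 'o') → mor.
Attach evidentiality inferred -hi → morhi.
Attach polarity negative -riz → morhiriz.
Nasal assimilation: no change.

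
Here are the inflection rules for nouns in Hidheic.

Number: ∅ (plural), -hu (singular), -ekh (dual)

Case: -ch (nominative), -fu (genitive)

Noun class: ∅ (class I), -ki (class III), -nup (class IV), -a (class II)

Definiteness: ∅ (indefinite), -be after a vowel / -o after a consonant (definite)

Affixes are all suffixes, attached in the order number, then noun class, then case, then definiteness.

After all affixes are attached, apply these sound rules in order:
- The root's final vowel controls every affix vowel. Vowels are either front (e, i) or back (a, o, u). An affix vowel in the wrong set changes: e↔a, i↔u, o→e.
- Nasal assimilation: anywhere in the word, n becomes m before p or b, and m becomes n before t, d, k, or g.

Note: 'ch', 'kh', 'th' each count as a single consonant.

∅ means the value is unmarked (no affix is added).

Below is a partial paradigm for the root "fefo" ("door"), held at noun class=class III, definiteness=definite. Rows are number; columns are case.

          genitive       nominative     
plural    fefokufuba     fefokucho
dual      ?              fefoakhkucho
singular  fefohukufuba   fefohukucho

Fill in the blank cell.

fefoakhkufuba

Attach number dual -ekh → fefoekh.
Attach noun class class III -ki → fefoekhki.
Attach case genitive -fu → fefoekhkifu.
Attach definiteness definite -be (after vowel 'u') → fefoekhkifube.
Apply vowel harmony: fefoekhkifube → fefoakhkufuba.
Nasal assimilation: no change.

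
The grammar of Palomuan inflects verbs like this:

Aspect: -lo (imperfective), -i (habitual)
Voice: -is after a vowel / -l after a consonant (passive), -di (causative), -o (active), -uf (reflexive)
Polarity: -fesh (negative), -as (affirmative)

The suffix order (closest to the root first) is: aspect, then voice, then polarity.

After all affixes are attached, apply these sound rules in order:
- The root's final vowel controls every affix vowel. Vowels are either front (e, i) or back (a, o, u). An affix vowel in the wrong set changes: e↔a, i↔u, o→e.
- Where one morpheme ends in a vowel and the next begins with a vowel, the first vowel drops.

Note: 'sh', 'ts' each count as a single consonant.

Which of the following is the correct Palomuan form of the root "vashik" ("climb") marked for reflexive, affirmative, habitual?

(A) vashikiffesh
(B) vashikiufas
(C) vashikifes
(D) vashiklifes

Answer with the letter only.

Attach aspect habitual -i → vashiki.
Attach voice reflexive -uf → vashikiuf.
Attach polarity affirmative -as → vashikiufas.
Apply vowel harmony: vashikiufas → vashikiifes.
Apply vowel deletion: vashikiifes → vashikifes.
So the correct form is vashikifes, option (C).
(A) vashikiffesh is wrong: it uses negative instead of affirmative for polarity.
(D) vashiklifes is wrong: it uses imperfective instead of habitual for aspect.
(B) vashikiufas is wrong: it fails to apply the sound rule(s).

C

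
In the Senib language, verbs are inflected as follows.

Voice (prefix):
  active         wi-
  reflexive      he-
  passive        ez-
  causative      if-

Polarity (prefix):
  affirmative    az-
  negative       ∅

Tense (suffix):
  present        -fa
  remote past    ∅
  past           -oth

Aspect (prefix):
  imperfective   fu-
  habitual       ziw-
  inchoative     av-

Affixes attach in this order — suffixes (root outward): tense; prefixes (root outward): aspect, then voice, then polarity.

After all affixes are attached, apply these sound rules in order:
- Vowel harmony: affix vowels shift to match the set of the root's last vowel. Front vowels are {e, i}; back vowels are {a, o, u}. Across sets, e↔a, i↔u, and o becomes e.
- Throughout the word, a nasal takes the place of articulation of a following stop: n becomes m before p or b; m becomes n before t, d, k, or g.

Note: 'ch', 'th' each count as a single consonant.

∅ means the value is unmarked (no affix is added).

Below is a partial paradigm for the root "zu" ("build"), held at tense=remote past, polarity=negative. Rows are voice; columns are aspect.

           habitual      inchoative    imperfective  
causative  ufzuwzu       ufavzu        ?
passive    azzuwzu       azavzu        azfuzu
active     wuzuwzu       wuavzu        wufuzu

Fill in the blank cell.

uffuzu

Attach aspect imperfective fu- → fuzu.
tense = remote past: zero marking, form stays fuzu.
Attach voice causative if- → iffuzu.
polarity = negative: zero marking, form stays iffuzu.
Apply vowel harmony: iffuzu → uffuzu.
Nasal assimilation: no change.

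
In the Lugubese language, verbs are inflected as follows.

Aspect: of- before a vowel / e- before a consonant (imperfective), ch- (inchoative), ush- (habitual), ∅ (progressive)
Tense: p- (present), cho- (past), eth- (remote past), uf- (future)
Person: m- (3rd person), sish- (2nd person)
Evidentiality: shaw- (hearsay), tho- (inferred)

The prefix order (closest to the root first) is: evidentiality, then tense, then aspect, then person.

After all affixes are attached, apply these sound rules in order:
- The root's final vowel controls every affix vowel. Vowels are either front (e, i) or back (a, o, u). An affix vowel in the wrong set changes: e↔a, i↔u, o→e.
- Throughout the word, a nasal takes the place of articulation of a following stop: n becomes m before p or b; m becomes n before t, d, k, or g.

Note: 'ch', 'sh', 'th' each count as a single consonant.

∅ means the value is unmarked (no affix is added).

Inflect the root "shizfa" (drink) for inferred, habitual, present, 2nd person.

Attach evidentiality inferred tho- → thoshizfa.
Attach tense present p- → pthoshizfa.
Attach aspect habitual ush- → ushpthoshizfa.
Attach person 2nd person sish- → sishushpthoshizfa.
Apply vowel harmony: sishushpthoshizfa → sushushpthoshizfa.
Nasal assimilation: no change.

sushushpthoshizfa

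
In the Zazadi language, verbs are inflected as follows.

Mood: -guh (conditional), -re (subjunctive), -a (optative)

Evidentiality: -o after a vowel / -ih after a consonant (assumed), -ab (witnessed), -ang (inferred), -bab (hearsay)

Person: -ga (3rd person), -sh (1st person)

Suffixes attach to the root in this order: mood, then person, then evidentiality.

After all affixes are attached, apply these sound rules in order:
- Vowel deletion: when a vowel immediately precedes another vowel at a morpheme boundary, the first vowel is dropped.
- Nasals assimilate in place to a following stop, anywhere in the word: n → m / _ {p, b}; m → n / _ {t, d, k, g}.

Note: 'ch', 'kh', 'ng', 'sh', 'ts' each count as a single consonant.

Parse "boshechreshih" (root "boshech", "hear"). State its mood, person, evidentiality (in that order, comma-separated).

subjunctive, 1st person, assumed

Segment: boshech-re-sh-ih.
mood: -re → subjunctive.
person: -sh → 1st person.
evidentiality: -o/ih → assumed.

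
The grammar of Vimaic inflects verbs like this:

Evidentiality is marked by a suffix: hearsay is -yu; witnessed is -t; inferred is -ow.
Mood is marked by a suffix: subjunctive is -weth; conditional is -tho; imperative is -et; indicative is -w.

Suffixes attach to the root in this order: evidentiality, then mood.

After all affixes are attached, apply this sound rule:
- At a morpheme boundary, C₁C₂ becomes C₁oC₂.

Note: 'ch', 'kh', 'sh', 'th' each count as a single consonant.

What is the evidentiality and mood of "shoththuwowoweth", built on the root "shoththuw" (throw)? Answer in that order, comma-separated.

Segment: shoththuw-ow-weth.
evidentiality: -ow → inferred.
mood: -weth → subjunctive.

inferred, subjunctive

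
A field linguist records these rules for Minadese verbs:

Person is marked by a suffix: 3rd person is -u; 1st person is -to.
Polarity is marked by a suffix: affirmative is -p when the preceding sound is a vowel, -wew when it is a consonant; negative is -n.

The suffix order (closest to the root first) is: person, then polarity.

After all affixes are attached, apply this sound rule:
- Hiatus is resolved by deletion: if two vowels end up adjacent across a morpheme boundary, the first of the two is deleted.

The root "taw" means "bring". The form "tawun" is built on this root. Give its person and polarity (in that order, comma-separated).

3rd person, negative

Segment: taw-u-n.
person: -u → 3rd person.
polarity: -n → negative.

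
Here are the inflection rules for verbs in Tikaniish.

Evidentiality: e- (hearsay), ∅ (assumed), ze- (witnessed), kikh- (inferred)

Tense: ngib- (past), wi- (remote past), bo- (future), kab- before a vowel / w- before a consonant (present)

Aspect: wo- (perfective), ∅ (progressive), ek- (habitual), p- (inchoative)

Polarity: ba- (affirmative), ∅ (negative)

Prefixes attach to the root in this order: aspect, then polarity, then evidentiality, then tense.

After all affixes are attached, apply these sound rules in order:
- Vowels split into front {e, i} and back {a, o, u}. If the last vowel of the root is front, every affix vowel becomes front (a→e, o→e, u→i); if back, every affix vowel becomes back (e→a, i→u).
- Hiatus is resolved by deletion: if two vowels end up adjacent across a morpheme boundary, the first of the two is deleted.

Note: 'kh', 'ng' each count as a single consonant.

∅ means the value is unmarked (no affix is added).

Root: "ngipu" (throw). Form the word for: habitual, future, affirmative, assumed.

bobakngipu

Attach aspect habitual ek- → ekngipu.
Attach polarity affirmative ba- → baekngipu.
evidentiality = assumed: zero marking, form stays baekngipu.
Attach tense future bo- → bobaekngipu.
Apply vowel harmony: bobaekngipu → bobaakngipu.
Apply vowel deletion: bobaakngipu → bobakngipu.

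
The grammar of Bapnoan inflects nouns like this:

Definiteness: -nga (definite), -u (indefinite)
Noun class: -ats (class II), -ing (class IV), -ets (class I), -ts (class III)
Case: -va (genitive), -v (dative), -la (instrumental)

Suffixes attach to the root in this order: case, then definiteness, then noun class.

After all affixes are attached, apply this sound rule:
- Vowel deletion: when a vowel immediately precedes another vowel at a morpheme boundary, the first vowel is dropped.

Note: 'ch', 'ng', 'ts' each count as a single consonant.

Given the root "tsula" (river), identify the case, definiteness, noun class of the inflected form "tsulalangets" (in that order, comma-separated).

Segment: tsula-la-nga-ets.
case: -la → instrumental.
definiteness: -nga → definite.
noun class: -ets → class I.

instrumental, definite, class I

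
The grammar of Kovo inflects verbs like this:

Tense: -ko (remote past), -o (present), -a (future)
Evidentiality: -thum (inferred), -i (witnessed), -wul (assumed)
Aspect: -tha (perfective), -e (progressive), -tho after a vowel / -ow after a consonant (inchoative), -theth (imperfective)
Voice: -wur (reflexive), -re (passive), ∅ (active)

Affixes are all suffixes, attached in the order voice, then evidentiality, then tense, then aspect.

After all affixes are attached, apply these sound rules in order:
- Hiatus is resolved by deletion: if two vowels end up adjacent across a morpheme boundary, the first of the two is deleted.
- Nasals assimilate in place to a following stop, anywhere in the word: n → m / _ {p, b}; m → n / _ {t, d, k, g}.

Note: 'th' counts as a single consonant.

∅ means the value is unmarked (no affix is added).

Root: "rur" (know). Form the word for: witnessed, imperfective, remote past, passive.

rurrikotheth

Attach voice passive -re → rurre.
Attach evidentiality witnessed -i → rurrei.
Attach tense remote past -ko → rurreiko.
Attach aspect imperfective -theth → rurreikotheth.
Apply vowel deletion: rurreikotheth → rurrikotheth.
Nasal assimilation: no change.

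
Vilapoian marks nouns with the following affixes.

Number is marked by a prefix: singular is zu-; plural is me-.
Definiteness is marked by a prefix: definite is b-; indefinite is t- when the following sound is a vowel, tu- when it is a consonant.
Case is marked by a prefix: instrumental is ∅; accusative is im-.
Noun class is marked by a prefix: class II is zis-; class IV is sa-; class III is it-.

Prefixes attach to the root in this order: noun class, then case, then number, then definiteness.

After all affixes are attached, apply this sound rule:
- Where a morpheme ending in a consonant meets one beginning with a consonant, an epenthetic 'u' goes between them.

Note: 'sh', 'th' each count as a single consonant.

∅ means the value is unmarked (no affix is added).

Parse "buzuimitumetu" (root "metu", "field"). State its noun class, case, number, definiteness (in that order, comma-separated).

class III, accusative, singular, definite

Segment: b-zu-im-it-metu.
noun class: it- → class III.
case: im- → accusative.
number: zu- → singular.
definiteness: b- → definite.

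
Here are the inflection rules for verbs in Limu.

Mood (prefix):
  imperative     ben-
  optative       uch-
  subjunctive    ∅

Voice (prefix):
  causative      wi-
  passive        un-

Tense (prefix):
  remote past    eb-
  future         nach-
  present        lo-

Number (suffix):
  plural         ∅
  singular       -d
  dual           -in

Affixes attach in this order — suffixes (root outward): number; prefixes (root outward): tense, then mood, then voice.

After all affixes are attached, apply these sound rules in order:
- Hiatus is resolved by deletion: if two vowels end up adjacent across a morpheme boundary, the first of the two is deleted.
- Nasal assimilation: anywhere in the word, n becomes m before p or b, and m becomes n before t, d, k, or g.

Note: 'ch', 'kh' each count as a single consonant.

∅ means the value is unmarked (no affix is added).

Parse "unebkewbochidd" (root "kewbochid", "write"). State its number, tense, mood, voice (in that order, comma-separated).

Segment: un-eb-kewbochid-d.
number: -d → singular.
tense: eb- → remote past.
mood: ∅ → subjunctive.
voice: un- → passive.

singular, remote past, subjunctive, passive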